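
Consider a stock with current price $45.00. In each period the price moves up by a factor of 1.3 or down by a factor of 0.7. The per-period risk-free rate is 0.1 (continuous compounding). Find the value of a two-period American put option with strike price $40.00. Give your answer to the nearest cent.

Risk-neutral probability p = (e^0.1 − 0.7)/(1.3 − 0.7) = 0.4052/0.6000 = 0.6753
Terminal stock prices: S_uu = 76.05, S_ud = 40.95, S_dd = 22.05
Terminal payoffs (K − S): max(-36.05, 0) = 0, max(-0.95, 0) = 0, max(17.95, 0) = 17.95
Node u (S = 58.5): continuation = e^(−0.1)·[0.6753·0.0000 + 0.3247·0.0000] = 0.0000; exercise value = 0.0000 ≤ continuation, so V_u = 0.0000
Node d (S = 31.5): continuation = e^(−0.1)·[0.6753·0.0000 + 0.3247·17.9500] = 5.2740; exercise value = 8.5000 > continuation, so V_d = 8.5000 (exercise)
Node 0 (S = 45): continuation = e^(−0.1)·[0.6753·0.0000 + 0.3247·8.5000] = 2.4974; exercise value = 0.0000 ≤ continuation, so V_0 = 2.4974

$2.50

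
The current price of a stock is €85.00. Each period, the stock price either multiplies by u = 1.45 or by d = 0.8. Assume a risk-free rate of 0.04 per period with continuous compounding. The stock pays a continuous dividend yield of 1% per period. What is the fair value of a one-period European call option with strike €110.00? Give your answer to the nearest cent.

Per-period risk-free factor R = e^0.04 = 1.0408; dividend-adjusted growth = e^(0.04−0.01) = 1.0305.
Risk-neutral probability p = (1.0305 − 0.8)/(1.45 − 0.8) = 0.2305/0.6500 = 0.3545
Terminal stock prices: S_u = 123.2, S_d = 68
Terminal payoffs (S − K): max(13.25, 0) = 13.25, max(-42, 0) = 0
Node 0 (S = 85): V_0 = e^(−0.04)·[0.3545·13.2500 + 0.6455·0.0000] = 4.5135

€4.51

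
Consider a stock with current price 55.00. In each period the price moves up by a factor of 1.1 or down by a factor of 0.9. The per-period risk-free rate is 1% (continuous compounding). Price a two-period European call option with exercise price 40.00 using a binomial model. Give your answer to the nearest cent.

Risk-neutral probability p = (e^0.01 − 0.9)/(1.1 − 0.9) = 0.1101/0.2000 = 0.5503
Terminal stock prices: S_uu = 66.55, S_ud = 54.45, S_dd = 44.55
Terminal payoffs (S − K): max(26.55, 0) = 26.55, max(14.45, 0) = 14.45, max(4.55, 0) = 4.55
Node u (S = 60.5): V_u = e^(−0.01)·[0.5503·26.5500 + 0.4497·14.4500] = 20.8980
Node d (S = 49.5): V_d = e^(−0.01)·[0.5503·14.4500 + 0.4497·4.5500] = 9.8980
Node 0 (S = 55): V_0 = e^(−0.01)·[0.5503·20.8980 + 0.4497·9.8980] = 15.7921

15.79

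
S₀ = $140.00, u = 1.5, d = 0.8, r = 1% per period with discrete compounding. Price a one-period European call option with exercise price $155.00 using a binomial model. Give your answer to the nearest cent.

$16.34

Risk-neutral probability p = (1 + 0.01 − 0.8)/(1.5 − 0.8) = 0.2100/0.7000 = 0.3000
Terminal stock prices: S_u = 210, S_d = 112
Terminal payoffs (S − K): max(55, 0) = 55, max(-43, 0) = 0
Node 0 (S = 140): V_0 = 1/1.01·[0.3000·55.0000 + 0.7000·0.0000] = 16.3366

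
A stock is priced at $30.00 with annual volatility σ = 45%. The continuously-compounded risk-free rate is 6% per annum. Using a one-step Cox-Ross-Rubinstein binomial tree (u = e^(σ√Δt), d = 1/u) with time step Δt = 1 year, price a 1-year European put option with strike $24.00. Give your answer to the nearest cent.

CRR parameters: u = e^(σ√Δt) = e^(0.45·√1) = 1.5683, d = 1/u = 0.6376
Per-period rate: rΔt = 0.06·1 = 0.06, so R = e^0.06 = 1.0618
Risk-neutral probability p = (e^0.06 − 0.6376)/(1.5683 − 0.6376) = 0.4242/0.9307 = 0.4558
Terminal stock prices: S_u = 47.05, S_d = 19.13
Terminal payoffs (K − S): max(-23.05, 0) = 0, max(4.871, 0) = 4.871
Node 0 (S = 30): V_0 = e^(−0.06)·[0.4558·0.0000 + 0.5442·4.8712] = 2.4965

$2.50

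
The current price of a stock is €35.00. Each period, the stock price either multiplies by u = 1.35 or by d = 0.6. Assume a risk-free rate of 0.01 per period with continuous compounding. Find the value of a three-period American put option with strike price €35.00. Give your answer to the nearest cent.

€8.43

Risk-neutral probability p = (e^0.01 − 0.6)/(1.35 − 0.6) = 0.4101/0.7500 = 0.5467
Terminal stock prices: S_uuu = 86.11, S_uud = 38.27, S_udd = 17.01, S_ddd = 7.56
Terminal payoffs (K − S): max(-51.11, 0) = 0, max(-3.273, 0) = 0, max(17.99, 0) = 17.99, max(27.44, 0) = 27.44
Node uu (S = 63.79): continuation = e^(−0.01)·[0.5467·0.0000 + 0.4533·0.0000] = 0.0000; exercise value = 0.0000 ≤ continuation, so V_uu = 0.0000
Node ud (S = 28.35): continuation = e^(−0.01)·[0.5467·0.0000 + 0.4533·17.9900] = 8.0731; exercise value = 6.6500 ≤ continuation, so V_ud = 8.0731
Node dd (S = 12.6): continuation = e^(−0.01)·[0.5467·17.9900 + 0.4533·27.4400] = 22.0517; exercise value = 22.4000 > continuation, so V_dd = 22.4000 (exercise)
Node u (S = 47.25): continuation = e^(−0.01)·[0.5467·0.0000 + 0.4533·8.0731] = 3.6229; exercise value = 0.0000 ≤ continuation, so V_u = 3.6229
Node d (S = 21): continuation = e^(−0.01)·[0.5467·8.0731 + 0.4533·22.4000] = 14.4221; exercise value = 14.0000 ≤ continuation, so V_d = 14.4221
Node 0 (S = 35): continuation = e^(−0.01)·[0.5467·3.6229 + 0.4533·14.4221] = 8.4330; exercise value = 0.0000 ≤ continuation, so V_0 = 8.4330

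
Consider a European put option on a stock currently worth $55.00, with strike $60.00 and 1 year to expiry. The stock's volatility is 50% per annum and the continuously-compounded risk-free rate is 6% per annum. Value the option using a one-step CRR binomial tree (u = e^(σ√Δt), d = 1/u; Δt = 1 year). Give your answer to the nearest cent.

$14.13

CRR parameters: u = e^(σ√Δt) = e^(0.5·√1) = 1.6487, d = 1/u = 0.6065
Per-period rate: rΔt = 0.06·1 = 0.06, so R = e^0.06 = 1.0618
Risk-neutral probability p = (e^0.06 − 0.6065)/(1.6487 − 0.6065) = 0.4553/1.0422 = 0.4369
Terminal stock prices: S_u = 90.68, S_d = 33.36
Terminal payoffs (K − S): max(-30.68, 0) = 0, max(26.64, 0) = 26.64
Node 0 (S = 55): V_0 = e^(−0.06)·[0.4369·0.0000 + 0.5631·26.6408] = 14.1285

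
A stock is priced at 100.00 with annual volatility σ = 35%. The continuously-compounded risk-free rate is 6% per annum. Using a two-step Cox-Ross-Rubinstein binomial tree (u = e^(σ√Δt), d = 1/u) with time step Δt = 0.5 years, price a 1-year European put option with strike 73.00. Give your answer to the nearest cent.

2.84

CRR parameters: u = e^(σ√Δt) = e^(0.35·√0.5) = 1.2808, d = 1/u = 0.7808
Per-period rate: rΔt = 0.06·0.5 = 0.03, so R = e^0.03 = 1.0305
Risk-neutral probability p = (e^0.03 − 0.7808)/(1.2808 − 0.7808) = 0.2497/0.5000 = 0.4993
Terminal stock prices: S_uu = 164, S_ud = 100, S_dd = 60.96
Terminal payoffs (K − S): max(-91.05, 0) = 0, max(-27, 0) = 0, max(12.04, 0) = 12.04
Node u (S = 128.1): V_u = e^(−0.03)·[0.4993·0.0000 + 0.5007·0.0000] = 0.0000
Node d (S = 78.08): V_d = e^(−0.03)·[0.4993·0.0000 + 0.5007·12.0414] = 5.8504
Node 0 (S = 100): V_0 = e^(−0.03)·[0.4993·0.0000 + 0.5007·5.8504] = 2.8425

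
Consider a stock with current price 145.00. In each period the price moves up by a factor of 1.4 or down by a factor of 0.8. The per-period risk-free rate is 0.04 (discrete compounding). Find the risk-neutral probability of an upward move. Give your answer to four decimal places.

p = 0.4000

Risk-neutral probability p = (1 + 0.04 − 0.8)/(1.4 − 0.8) = 0.2400/0.6000 = 0.4000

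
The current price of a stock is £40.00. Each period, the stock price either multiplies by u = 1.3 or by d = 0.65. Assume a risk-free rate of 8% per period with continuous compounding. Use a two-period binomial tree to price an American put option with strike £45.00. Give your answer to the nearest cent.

Risk-neutral probability p = (e^0.08 − 0.65)/(1.3 − 0.65) = 0.4333/0.6500 = 0.6666
Terminal stock prices: S_uu = 67.6, S_ud = 33.8, S_dd = 16.9
Terminal payoffs (K − S): max(-22.6, 0) = 0, max(11.2, 0) = 11.2, max(28.1, 0) = 28.1
Node u (S = 52): continuation = e^(−0.08)·[0.6666·0.0000 + 0.3334·11.2000] = 3.4470; exercise value = 0.0000 ≤ continuation, so V_u = 3.4470
Node d (S = 26): continuation = e^(−0.08)·[0.6666·11.2000 + 0.3334·28.1000] = 15.5402; exercise value = 19.0000 > continuation, so V_d = 19.0000 (exercise)
Node 0 (S = 40): continuation = e^(−0.08)·[0.6666·3.4470 + 0.3334·19.0000] = 7.9688; exercise value = 5.0000 ≤ continuation, so V_0 = 7.9688

£7.97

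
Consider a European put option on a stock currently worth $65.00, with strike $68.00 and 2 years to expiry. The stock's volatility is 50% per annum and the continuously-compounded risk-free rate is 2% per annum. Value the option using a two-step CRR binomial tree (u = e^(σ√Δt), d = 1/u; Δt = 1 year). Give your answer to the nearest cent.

$16.79

CRR parameters: u = e^(σ√Δt) = e^(0.5·√1) = 1.6487, d = 1/u = 0.6065
Per-period rate: rΔt = 0.02·1 = 0.02, so R = e^0.02 = 1.0202
Risk-neutral probability p = (e^0.02 − 0.6065)/(1.6487 − 0.6065) = 0.4137/1.0422 = 0.3969
Terminal stock prices: S_uu = 176.7, S_ud = 65, S_dd = 23.91
Terminal payoffs (K − S): max(-108.7, 0) = 0, max(3, 0) = 3, max(44.09, 0) = 44.09
Node u (S = 107.2): V_u = e^(−0.02)·[0.3969·0.0000 + 0.6031·3.0000] = 1.7734
Node d (S = 39.42): V_d = e^(−0.02)·[0.3969·3.0000 + 0.6031·44.0878] = 27.2290
Node 0 (S = 65): V_0 = e^(−0.02)·[0.3969·1.7734 + 0.6031·27.2290] = 16.7860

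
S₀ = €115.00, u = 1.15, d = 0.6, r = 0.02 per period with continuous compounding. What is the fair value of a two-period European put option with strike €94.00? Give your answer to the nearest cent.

Risk-neutral probability p = (e^0.02 − 0.6)/(1.15 − 0.6) = 0.4202/0.5500 = 0.7640
Terminal stock prices: S_uu = 152.1, S_ud = 79.35, S_dd = 41.4
Terminal payoffs (K − S): max(-58.09, 0) = 0, max(14.65, 0) = 14.65, max(52.6, 0) = 52.6
Node u (S = 132.2): V_u = e^(−0.02)·[0.7640·0.0000 + 0.2360·14.6500] = 3.3889
Node d (S = 69): V_d = e^(−0.02)·[0.7640·14.6500 + 0.2360·52.6000] = 23.1387
Node 0 (S = 115): V_0 = e^(−0.02)·[0.7640·3.3889 + 0.2360·23.1387] = 7.8904

€7.89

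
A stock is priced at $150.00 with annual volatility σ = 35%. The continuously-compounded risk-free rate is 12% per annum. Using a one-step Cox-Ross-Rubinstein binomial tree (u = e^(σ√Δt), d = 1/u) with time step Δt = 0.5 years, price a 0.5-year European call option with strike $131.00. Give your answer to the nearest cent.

$32.36

CRR parameters: u = e^(σ√Δt) = e^(0.35·√0.5) = 1.2808, d = 1/u = 0.7808
Per-period rate: rΔt = 0.12·0.5 = 0.06, so R = e^0.06 = 1.0618
Risk-neutral probability p = (e^0.06 − 0.7808)/(1.2808 − 0.7808) = 0.2811/0.5000 = 0.5621
Terminal stock prices: S_u = 192.1, S_d = 117.1
Terminal payoffs (S − K): max(61.12, 0) = 61.12, max(-13.89, 0) = 0
Node 0 (S = 150): V_0 = e^(−0.06)·[0.5621·61.1205 + 0.4379·0.0000] = 32.3554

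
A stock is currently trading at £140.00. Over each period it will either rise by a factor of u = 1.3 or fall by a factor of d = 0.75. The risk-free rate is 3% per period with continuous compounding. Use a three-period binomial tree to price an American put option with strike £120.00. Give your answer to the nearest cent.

£13.28

Risk-neutral probability p = (e^0.03 − 0.75)/(1.3 − 0.75) = 0.2805/0.5500 = 0.5099
Terminal stock prices: S_uuu = 307.6, S_uud = 177.5, S_udd = 102.4, S_ddd = 59.06
Terminal payoffs (K − S): max(-187.6, 0) = 0, max(-57.45, 0) = 0, max(17.62, 0) = 17.62, max(60.94, 0) = 60.94
Node uu (S = 236.6): continuation = e^(−0.03)·[0.5099·0.0000 + 0.4901·0.0000] = 0.0000; exercise value = 0.0000 ≤ continuation, so V_uu = 0.0000
Node ud (S = 136.5): continuation = e^(−0.03)·[0.5099·0.0000 + 0.4901·17.6250] = 8.3824; exercise value = 0.0000 ≤ continuation, so V_ud = 8.3824
Node dd (S = 78.75): continuation = e^(−0.03)·[0.5099·17.6250 + 0.4901·60.9375] = 37.7035; exercise value = 41.2500 > continuation, so V_dd = 41.2500 (exercise)
Node u (S = 182): continuation = e^(−0.03)·[0.5099·0.0000 + 0.4901·8.3824] = 3.9867; exercise value = 0.0000 ≤ continuation, so V_u = 3.9867
Node d (S = 105): continuation = e^(−0.03)·[0.5099·8.3824 + 0.4901·41.2500] = 23.7665; exercise value = 15.0000 ≤ continuation, so V_d = 23.7665
Node 0 (S = 140): continuation = e^(−0.03)·[0.5099·3.9867 + 0.4901·23.7665] = 13.2761; exercise value = 0.0000 ≤ continuation, so V_0 = 13.2761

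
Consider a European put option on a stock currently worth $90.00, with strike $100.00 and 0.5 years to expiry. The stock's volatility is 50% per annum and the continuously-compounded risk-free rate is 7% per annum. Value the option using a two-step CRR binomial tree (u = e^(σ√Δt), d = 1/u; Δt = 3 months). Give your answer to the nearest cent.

CRR parameters: u = e^(σ√Δt) = e^(0.5·√0.25) = 1.2840, d = 1/u = 0.7788
Per-period rate: rΔt = 0.07·0.25 = 0.0175, so R = e^0.0175 = 1.0177
Risk-neutral probability p = (e^0.0175 − 0.7788)/(1.2840 − 0.7788) = 0.2389/0.5052 = 0.4728
Terminal stock prices: S_uu = 148.4, S_ud = 90, S_dd = 54.59
Terminal payoffs (K − S): max(-48.38, 0) = 0, max(10, 0) = 10, max(45.41, 0) = 45.41
Node u (S = 115.6): V_u = e^(−0.0175)·[0.4728·0.0000 + 0.5272·10.0000] = 5.1809
Node d (S = 70.09): V_d = e^(−0.0175)·[0.4728·10.0000 + 0.5272·45.4122] = 28.1732
Node 0 (S = 90): V_0 = e^(−0.0175)·[0.4728·5.1809 + 0.5272·28.1732] = 17.0030

$17.00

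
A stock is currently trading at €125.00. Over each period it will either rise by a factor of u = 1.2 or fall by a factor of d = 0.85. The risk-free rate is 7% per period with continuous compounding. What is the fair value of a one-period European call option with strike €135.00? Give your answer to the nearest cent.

Risk-neutral probability p = (e^0.07 − 0.85)/(1.2 − 0.85) = 0.2225/0.3500 = 0.6357
Terminal stock prices: S_u = 150, S_d = 106.2
Terminal payoffs (S − K): max(15, 0) = 15, max(-28.75, 0) = 0
Node 0 (S = 125): V_0 = e^(−0.07)·[0.6357·15.0000 + 0.3643·0.0000] = 8.8914

€8.89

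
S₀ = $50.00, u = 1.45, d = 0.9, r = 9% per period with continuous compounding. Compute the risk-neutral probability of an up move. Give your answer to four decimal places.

Risk-neutral probability p = (e^0.09 − 0.9)/(1.45 − 0.9) = 0.1942/0.5500 = 0.3530

p = 0.3530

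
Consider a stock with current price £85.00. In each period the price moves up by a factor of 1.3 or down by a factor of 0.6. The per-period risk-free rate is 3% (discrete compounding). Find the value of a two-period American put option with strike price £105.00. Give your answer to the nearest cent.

£28.87

Risk-neutral probability p = (1 + 0.03 − 0.6)/(1.3 − 0.6) = 0.4300/0.7000 = 0.6143
Terminal stock prices: S_uu = 143.7, S_ud = 66.3, S_dd = 30.6
Terminal payoffs (K − S): max(-38.65, 0) = 0, max(38.7, 0) = 38.7, max(74.4, 0) = 74.4
Node u (S = 110.5): continuation = 1/1.03·[0.6143·0.0000 + 0.3857·38.7000] = 14.4924; exercise value = 0.0000 ≤ continuation, so V_u = 14.4924
Node d (S = 51): continuation = 1/1.03·[0.6143·38.7000 + 0.3857·74.4000] = 50.9417; exercise value = 54.0000 > continuation, so V_d = 54.0000 (exercise)
Node 0 (S = 85): continuation = 1/1.03·[0.6143·14.4924 + 0.3857·54.0000] = 28.8651; exercise value = 20.0000 ≤ continuation, so V_0 = 28.8651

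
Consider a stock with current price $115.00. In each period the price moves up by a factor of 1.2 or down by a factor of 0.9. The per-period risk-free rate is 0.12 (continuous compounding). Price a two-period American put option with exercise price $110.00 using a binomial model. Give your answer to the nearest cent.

Risk-neutral probability p = (e^0.12 − 0.9)/(1.2 − 0.9) = 0.2275/0.3000 = 0.7583
Terminal stock prices: S_uu = 165.6, S_ud = 124.2, S_dd = 93.15
Terminal payoffs (K − S): max(-55.6, 0) = 0, max(-14.2, 0) = 0, max(16.85, 0) = 16.85
Node u (S = 138): continuation = e^(−0.12)·[0.7583·0.0000 + 0.2417·0.0000] = 0.0000; exercise value = 0.0000 ≤ continuation, so V_u = 0.0000
Node d (S = 103.5): continuation = e^(−0.12)·[0.7583·0.0000 + 0.2417·16.8500] = 3.6118; exercise value = 6.5000 > continuation, so V_d = 6.5000 (exercise)
Node 0 (S = 115): continuation = e^(−0.12)·[0.7583·0.0000 + 0.2417·6.5000] = 1.3933; exercise value = 0.0000 ≤ continuation, so V_0 = 1.3933

$1.39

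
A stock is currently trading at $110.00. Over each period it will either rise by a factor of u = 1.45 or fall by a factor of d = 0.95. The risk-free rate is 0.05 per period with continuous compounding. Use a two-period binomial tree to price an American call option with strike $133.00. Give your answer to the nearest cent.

Risk-neutral probability p = (e^0.05 − 0.95)/(1.45 − 0.95) = 0.1013/0.5000 = 0.2025
Terminal stock prices: S_uu = 231.3, S_ud = 151.5, S_dd = 99.27
Terminal payoffs (S − K): max(98.28, 0) = 98.28, max(18.53, 0) = 18.53, max(-33.73, 0) = 0
Node u (S = 159.5): continuation = e^(−0.05)·[0.2025·98.2750 + 0.7975·18.5250] = 32.9865; exercise value = 26.5000 ≤ continuation, so V_u = 32.9865
Node d (S = 104.5): continuation = e^(−0.05)·[0.2025·18.5250 + 0.7975·0.0000] = 3.5691; exercise value = 0.0000 ≤ continuation, so V_d = 3.5691
Node 0 (S = 110): continuation = e^(−0.05)·[0.2025·32.9865 + 0.7975·3.5691] = 9.0627; exercise value = 0.0000 ≤ continuation, so V_0 = 9.0627

$9.06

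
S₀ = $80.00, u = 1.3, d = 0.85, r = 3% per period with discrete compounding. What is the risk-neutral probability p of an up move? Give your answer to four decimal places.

Risk-neutral probability p = (1 + 0.03 − 0.85)/(1.3 − 0.85) = 0.1800/0.4500 = 0.4000

p = 0.4000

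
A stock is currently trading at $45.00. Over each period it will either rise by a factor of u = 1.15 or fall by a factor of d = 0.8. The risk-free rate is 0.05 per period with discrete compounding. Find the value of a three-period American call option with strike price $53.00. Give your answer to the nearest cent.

Risk-neutral probability p = (1 + 0.05 − 0.8)/(1.15 − 0.8) = 0.2500/0.3500 = 0.7143
Terminal stock prices: S_uuu = 68.44, S_uud = 47.61, S_udd = 33.12, S_ddd = 23.04
Terminal payoffs (S − K): max(15.44, 0) = 15.44, max(-5.39, 0) = 0, max(-19.88, 0) = 0, max(-29.96, 0) = 0
Node uu (S = 59.51): continuation = 1/1.05·[0.7143·15.4394 + 0.2857·0.0000] = 10.5030; exercise value = 6.5125 ≤ continuation, so V_uu = 10.5030
Node ud (S = 41.4): continuation = 1/1.05·[0.7143·0.0000 + 0.2857·0.0000] = 0.0000; exercise value = 0.0000 ≤ continuation, so V_ud = 0.0000
Node dd (S = 28.8): continuation = 1/1.05·[0.7143·0.0000 + 0.2857·0.0000] = 0.0000; exercise value = 0.0000 ≤ continuation, so V_dd = 0.0000
Node u (S = 51.75): continuation = 1/1.05·[0.7143·10.5030 + 0.2857·0.0000] = 7.1449; exercise value = 0.0000 ≤ continuation, so V_u = 7.1449
Node d (S = 36): continuation = 1/1.05·[0.7143·0.0000 + 0.2857·0.0000] = 0.0000; exercise value = 0.0000 ≤ continuation, so V_d = 0.0000
Node 0 (S = 45): continuation = 1/1.05·[0.7143·7.1449 + 0.2857·0.0000] = 4.8605; exercise value = 0.0000 ≤ continuation, so V_0 = 4.8605

$4.86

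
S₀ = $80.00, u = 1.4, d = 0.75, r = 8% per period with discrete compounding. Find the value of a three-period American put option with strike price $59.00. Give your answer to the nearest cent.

$2.91

Risk-neutral probability p = (1 + 0.08 − 0.75)/(1.4 − 0.75) = 0.3300/0.6500 = 0.5077
Terminal stock prices: S_uuu = 219.5, S_uud = 117.6, S_udd = 63, S_ddd = 33.75
Terminal payoffs (K − S): max(-160.5, 0) = 0, max(-58.6, 0) = 0, max(-4, 0) = 0, max(25.25, 0) = 25.25
Node uu (S = 156.8): continuation = 1/1.08·[0.5077·0.0000 + 0.4923·0.0000] = 0.0000; exercise value = 0.0000 ≤ continuation, so V_uu = 0.0000
Node ud (S = 84): continuation = 1/1.08·[0.5077·0.0000 + 0.4923·0.0000] = 0.0000; exercise value = 0.0000 ≤ continuation, so V_ud = 0.0000
Node dd (S = 45): continuation = 1/1.08·[0.5077·0.0000 + 0.4923·25.2500] = 11.5100; exercise value = 14.0000 > continuation, so V_dd = 14.0000 (exercise)
Node u (S = 112): continuation = 1/1.08·[0.5077·0.0000 + 0.4923·0.0000] = 0.0000; exercise value = 0.0000 ≤ continuation, so V_u = 0.0000
Node d (S = 60): continuation = 1/1.08·[0.5077·0.0000 + 0.4923·14.0000] = 6.3818; exercise value = 0.0000 ≤ continuation, so V_d = 6.3818
Node 0 (S = 80): continuation = 1/1.08·[0.5077·0.0000 + 0.4923·6.3818] = 2.9091; exercise value = 0.0000 ≤ continuation, so V_0 = 2.9091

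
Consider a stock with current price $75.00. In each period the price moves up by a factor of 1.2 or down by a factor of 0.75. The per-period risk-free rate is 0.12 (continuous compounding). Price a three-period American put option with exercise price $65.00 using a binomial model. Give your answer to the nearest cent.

$1.47

Risk-neutral probability p = (e^0.12 − 0.75)/(1.2 − 0.75) = 0.3775/0.4500 = 0.8389
Terminal stock prices: S_uuu = 129.6, S_uud = 81, S_udd = 50.62, S_ddd = 31.64
Terminal payoffs (K − S): max(-64.6, 0) = 0, max(-16, 0) = 0, max(14.38, 0) = 14.38, max(33.36, 0) = 33.36
Node uu (S = 108): continuation = e^(−0.12)·[0.8389·0.0000 + 0.1611·0.0000] = 0.0000; exercise value = 0.0000 ≤ continuation, so V_uu = 0.0000
Node ud (S = 67.5): continuation = e^(−0.12)·[0.8389·0.0000 + 0.1611·14.3750] = 2.0542; exercise value = 0.0000 ≤ continuation, so V_ud = 2.0542
Node dd (S = 42.19): continuation = e^(−0.12)·[0.8389·14.3750 + 0.1611·33.3594] = 15.4623; exercise value = 22.8125 > continuation, so V_dd = 22.8125 (exercise)
Node u (S = 90): continuation = e^(−0.12)·[0.8389·0.0000 + 0.1611·2.0542] = 0.2935; exercise value = 0.0000 ≤ continuation, so V_u = 0.2935
Node d (S = 56.25): continuation = e^(−0.12)·[0.8389·2.0542 + 0.1611·22.8125] = 4.7882; exercise value = 8.7500 > continuation, so V_d = 8.7500 (exercise)
Node 0 (S = 75): continuation = e^(−0.12)·[0.8389·0.2935 + 0.1611·8.7500] = 1.4688; exercise value = 0.0000 ≤ continuation, so V_0 = 1.4688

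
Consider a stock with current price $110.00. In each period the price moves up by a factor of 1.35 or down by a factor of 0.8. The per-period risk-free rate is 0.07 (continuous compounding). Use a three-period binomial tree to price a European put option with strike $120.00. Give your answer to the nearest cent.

$14.28

Risk-neutral probability p = (e^0.07 − 0.8)/(1.35 − 0.8) = 0.2725/0.5500 = 0.4955
Terminal stock prices: S_uuu = 270.6, S_uud = 160.4, S_udd = 95.04, S_ddd = 56.32
Terminal payoffs (K − S): max(-150.6, 0) = 0, max(-40.38, 0) = 0, max(24.96, 0) = 24.96, max(63.68, 0) = 63.68
Node uu (S = 200.5): V_uu = e^(−0.07)·[0.4955·0.0000 + 0.5045·0.0000] = 0.0000
Node ud (S = 118.8): V_ud = e^(−0.07)·[0.4955·0.0000 + 0.5045·24.9600] = 11.7417
Node dd (S = 70.4): V_dd = e^(−0.07)·[0.4955·24.9600 + 0.5045·63.6800] = 41.4873
Node u (S = 148.5): V_u = e^(−0.07)·[0.4955·0.0000 + 0.5045·11.7417] = 5.5236
Node d (S = 88): V_d = e^(−0.07)·[0.4955·11.7417 + 0.5045·41.4873] = 24.9408
Node 0 (S = 110): V_0 = e^(−0.07)·[0.4955·5.5236 + 0.5045·24.9408] = 14.2844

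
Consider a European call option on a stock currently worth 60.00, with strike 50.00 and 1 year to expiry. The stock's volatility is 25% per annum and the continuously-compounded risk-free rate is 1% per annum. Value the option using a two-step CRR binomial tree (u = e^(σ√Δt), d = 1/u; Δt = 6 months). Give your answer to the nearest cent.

12.69

CRR parameters: u = e^(σ√Δt) = e^(0.25·√0.5) = 1.1934, d = 1/u = 0.8380
Per-period rate: rΔt = 0.01·0.5 = 0.005, so R = e^0.005 = 1.0050
Risk-neutral probability p = (e^0.005 − 0.8380)/(1.1934 − 0.8380) = 0.1670/0.3554 = 0.4700
Terminal stock prices: S_uu = 85.45, S_ud = 60, S_dd = 42.13
Terminal payoffs (S − K): max(35.45, 0) = 35.45, max(10, 0) = 10, max(-7.869, 0) = 0
Node u (S = 71.6): V_u = e^(−0.005)·[0.4700·35.4471 + 0.5300·10.0000] = 21.8513
Node d (S = 50.28): V_d = e^(−0.005)·[0.4700·10.0000 + 0.5300·0.0000] = 4.6768
Node 0 (S = 60): V_0 = e^(−0.005)·[0.4700·21.8513 + 0.5300·4.6768] = 12.6856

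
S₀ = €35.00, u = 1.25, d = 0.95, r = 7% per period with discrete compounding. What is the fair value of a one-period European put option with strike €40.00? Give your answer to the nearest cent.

Risk-neutral probability p = (1 + 0.07 − 0.95)/(1.25 − 0.95) = 0.1200/0.3000 = 0.4000
Terminal stock prices: S_u = 43.75, S_d = 33.25
Terminal payoffs (K − S): max(-3.75, 0) = 0, max(6.75, 0) = 6.75
Node 0 (S = 35): V_0 = 1/1.07·[0.4000·0.0000 + 0.6000·6.7500] = 3.7850

€3.79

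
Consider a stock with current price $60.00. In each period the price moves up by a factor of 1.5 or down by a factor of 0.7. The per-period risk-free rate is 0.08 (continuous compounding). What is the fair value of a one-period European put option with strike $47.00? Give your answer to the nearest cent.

Risk-neutral probability p = (e^0.08 − 0.7)/(1.5 − 0.7) = 0.3833/0.8000 = 0.4791
Terminal stock prices: S_u = 90, S_d = 42
Terminal payoffs (K − S): max(-43, 0) = 0, max(5, 0) = 5
Node 0 (S = 60): V_0 = e^(−0.08)·[0.4791·0.0000 + 0.5209·5.0000] = 2.4042

$2.40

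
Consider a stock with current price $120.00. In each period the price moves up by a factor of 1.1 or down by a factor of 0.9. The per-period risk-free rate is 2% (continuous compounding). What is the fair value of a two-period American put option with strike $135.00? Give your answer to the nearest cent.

$15.00

Risk-neutral probability p = (e^0.02 − 0.9)/(1.1 − 0.9) = 0.1202/0.2000 = 0.6010
Terminal stock prices: S_uu = 145.2, S_ud = 118.8, S_dd = 97.2
Terminal payoffs (K − S): max(-10.2, 0) = 0, max(16.2, 0) = 16.2, max(37.8, 0) = 37.8
Node u (S = 132): continuation = e^(−0.02)·[0.6010·0.0000 + 0.3990·16.2000] = 6.3357; exercise value = 3.0000 ≤ continuation, so V_u = 6.3357
Node d (S = 108): continuation = e^(−0.02)·[0.6010·16.2000 + 0.3990·37.8000] = 24.3268; exercise value = 27.0000 > continuation, so V_d = 27.0000 (exercise)
Node 0 (S = 120): continuation = e^(−0.02)·[0.6010·6.3357 + 0.3990·27.0000] = 14.2919; exercise value = 15.0000 > continuation, so V_0 = 15.0000 (exercise)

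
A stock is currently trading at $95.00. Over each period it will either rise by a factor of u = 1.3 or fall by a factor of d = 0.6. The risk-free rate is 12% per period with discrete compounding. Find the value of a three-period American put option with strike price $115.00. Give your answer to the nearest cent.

$21.43

Risk-neutral probability p = (1 + 0.12 − 0.6)/(1.3 − 0.6) = 0.5200/0.7000 = 0.7429
Terminal stock prices: S_uuu = 208.7, S_uud = 96.33, S_udd = 44.46, S_ddd = 20.52
Terminal payoffs (K − S): max(-93.72, 0) = 0, max(18.67, 0) = 18.67, max(70.54, 0) = 70.54, max(94.48, 0) = 94.48
Node uu (S = 160.6): continuation = 1/1.12·[0.7429·0.0000 + 0.2571·18.6700] = 4.2865; exercise value = 0.0000 ≤ continuation, so V_uu = 4.2865
Node ud (S = 74.1): continuation = 1/1.12·[0.7429·18.6700 + 0.2571·70.5400] = 28.5786; exercise value = 40.9000 > continuation, so V_ud = 40.9000 (exercise)
Node dd (S = 34.2): continuation = 1/1.12·[0.7429·70.5400 + 0.2571·94.4800] = 68.4786; exercise value = 80.8000 > continuation, so V_dd = 80.8000 (exercise)
Node u (S = 123.5): continuation = 1/1.12·[0.7429·4.2865 + 0.2571·40.9000] = 12.2334; exercise value = 0.0000 ≤ continuation, so V_u = 12.2334
Node d (S = 57): continuation = 1/1.12·[0.7429·40.9000 + 0.2571·80.8000] = 45.6786; exercise value = 58.0000 > continuation, so V_d = 58.0000 (exercise)
Node 0 (S = 95): continuation = 1/1.12·[0.7429·12.2334 + 0.2571·58.0000] = 21.4303; exercise value = 20.0000 ≤ continuation, so V_0 = 21.4303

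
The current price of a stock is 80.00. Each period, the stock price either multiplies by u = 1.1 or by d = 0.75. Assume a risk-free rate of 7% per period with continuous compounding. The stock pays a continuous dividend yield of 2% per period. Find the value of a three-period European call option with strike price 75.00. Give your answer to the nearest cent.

Per-period risk-free factor R = e^0.07 = 1.0725; dividend-adjusted growth = e^(0.07−0.02) = 1.0513.
Risk-neutral probability p = (1.0513 − 0.75)/(1.1 − 0.75) = 0.3013/0.3500 = 0.8608
Terminal stock prices: S_uuu = 106.5, S_uud = 72.6, S_udd = 49.5, S_ddd = 33.75
Terminal payoffs (S − K): max(31.48, 0) = 31.48, max(-2.4, 0) = 0, max(-25.5, 0) = 0, max(-41.25, 0) = 0
Node uu (S = 96.8): V_uu = e^(−0.07)·[0.8608·31.4800 + 0.1392·0.0000] = 25.2652
Node ud (S = 66): V_ud = e^(−0.07)·[0.8608·0.0000 + 0.1392·0.0000] = 0.0000
Node dd (S = 45): V_dd = e^(−0.07)·[0.8608·0.0000 + 0.1392·0.0000] = 0.0000
Node u (S = 88): V_u = e^(−0.07)·[0.8608·25.2652 + 0.1392·0.0000] = 20.2774
Node d (S = 60): V_d = e^(−0.07)·[0.8608·0.0000 + 0.1392·0.0000] = 0.0000
Node 0 (S = 80): V_0 = e^(−0.07)·[0.8608·20.2774 + 0.1392·0.0000] = 16.2743

16.27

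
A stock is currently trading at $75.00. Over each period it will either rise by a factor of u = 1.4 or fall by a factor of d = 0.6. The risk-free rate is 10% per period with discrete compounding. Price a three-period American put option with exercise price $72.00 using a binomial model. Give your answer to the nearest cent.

Risk-neutral probability p = (1 + 0.1 − 0.6)/(1.4 − 0.6) = 0.5000/0.8000 = 0.6250
Terminal stock prices: S_uuu = 205.8, S_uud = 88.2, S_udd = 37.8, S_ddd = 16.2
Terminal payoffs (K − S): max(-133.8, 0) = 0, max(-16.2, 0) = 0, max(34.2, 0) = 34.2, max(55.8, 0) = 55.8
Node uu (S = 147): continuation = 1/1.1·[0.6250·0.0000 + 0.3750·0.0000] = 0.0000; exercise value = 0.0000 ≤ continuation, so V_uu = 0.0000
Node ud (S = 63): continuation = 1/1.1·[0.6250·0.0000 + 0.3750·34.2000] = 11.6591; exercise value = 9.0000 ≤ continuation, so V_ud = 11.6591
Node dd (S = 27): continuation = 1/1.1·[0.6250·34.2000 + 0.3750·55.8000] = 38.4545; exercise value = 45.0000 > continuation, so V_dd = 45.0000 (exercise)
Node u (S = 105): continuation = 1/1.1·[0.6250·0.0000 + 0.3750·11.6591] = 3.9747; exercise value = 0.0000 ≤ continuation, so V_u = 3.9747
Node d (S = 45): continuation = 1/1.1·[0.6250·11.6591 + 0.3750·45.0000] = 21.9654; exercise value = 27.0000 > continuation, so V_d = 27.0000 (exercise)
Node 0 (S = 75): continuation = 1/1.1·[0.6250·3.9747 + 0.3750·27.0000] = 11.4629; exercise value = 0.0000 ≤ continuation, so V_0 = 11.4629

$11.46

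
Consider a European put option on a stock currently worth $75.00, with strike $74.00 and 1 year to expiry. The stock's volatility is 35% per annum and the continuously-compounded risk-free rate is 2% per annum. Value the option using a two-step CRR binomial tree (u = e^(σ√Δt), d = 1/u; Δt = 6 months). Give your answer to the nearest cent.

$8.13

CRR parameters: u = e^(σ√Δt) = e^(0.35·√0.5) = 1.2808, d = 1/u = 0.7808
Per-period rate: rΔt = 0.02·0.5 = 0.01, so R = e^0.01 = 1.0101
Risk-neutral probability p = (e^0.01 − 0.7808)/(1.2808 − 0.7808) = 0.2293/0.5000 = 0.4585
Terminal stock prices: S_uu = 123, S_ud = 75, S_dd = 45.72
Terminal payoffs (K − S): max(-49.03, 0) = 0, max(-1, 0) = 0, max(28.28, 0) = 28.28
Node u (S = 96.06): V_u = e^(−0.01)·[0.4585·0.0000 + 0.5415·0.0000] = 0.0000
Node d (S = 58.56): V_d = e^(−0.01)·[0.4585·0.0000 + 0.5415·28.2810] = 15.1607
Node 0 (S = 75): V_0 = e^(−0.01)·[0.4585·0.0000 + 0.5415·15.1607] = 8.1272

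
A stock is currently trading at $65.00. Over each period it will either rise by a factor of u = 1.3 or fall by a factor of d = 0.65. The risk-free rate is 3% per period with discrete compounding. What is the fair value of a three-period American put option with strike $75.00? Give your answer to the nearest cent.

Risk-neutral probability p = (1 + 0.03 − 0.65)/(1.3 − 0.65) = 0.3800/0.6500 = 0.5846
Terminal stock prices: S_uuu = 142.8, S_uud = 71.4, S_udd = 35.7, S_ddd = 17.85
Terminal payoffs (K − S): max(-67.81, 0) = 0, max(3.597, 0) = 3.597, max(39.3, 0) = 39.3, max(57.15, 0) = 57.15
Node uu (S = 109.9): continuation = 1/1.03·[0.5846·0.0000 + 0.4154·3.5975] = 1.4508; exercise value = 0.0000 ≤ continuation, so V_uu = 1.4508
Node ud (S = 54.93): continuation = 1/1.03·[0.5846·3.5975 + 0.4154·39.2987] = 17.8905; exercise value = 20.0750 > continuation, so V_ud = 20.0750 (exercise)
Node dd (S = 27.46): continuation = 1/1.03·[0.5846·39.2987 + 0.4154·57.1494] = 45.3530; exercise value = 47.5375 > continuation, so V_dd = 47.5375 (exercise)
Node u (S = 84.5): continuation = 1/1.03·[0.5846·1.4508 + 0.4154·20.0750] = 8.9194; exercise value = 0.0000 ≤ continuation, so V_u = 8.9194
Node d (S = 42.25): continuation = 1/1.03·[0.5846·20.0750 + 0.4154·47.5375] = 30.5655; exercise value = 32.7500 > continuation, so V_d = 32.7500 (exercise)
Node 0 (S = 65): continuation = 1/1.03·[0.5846·8.9194 + 0.4154·32.7500] = 18.2702; exercise value = 10.0000 ≤ continuation, so V_0 = 18.2702

$18.27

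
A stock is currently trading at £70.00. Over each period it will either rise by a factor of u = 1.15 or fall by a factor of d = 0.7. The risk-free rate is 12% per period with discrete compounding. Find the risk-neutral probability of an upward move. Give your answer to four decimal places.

p = 0.9333

Risk-neutral probability p = (1 + 0.12 − 0.7)/(1.15 − 0.7) = 0.4200/0.4500 = 0.9333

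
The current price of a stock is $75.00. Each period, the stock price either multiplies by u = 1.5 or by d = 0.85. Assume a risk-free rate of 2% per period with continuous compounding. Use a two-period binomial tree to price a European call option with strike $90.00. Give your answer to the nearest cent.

$7.28

Risk-neutral probability p = (e^0.02 − 0.85)/(1.5 − 0.85) = 0.1702/0.6500 = 0.2618
Terminal stock prices: S_uu = 168.8, S_ud = 95.62, S_dd = 54.19
Terminal payoffs (S − K): max(78.75, 0) = 78.75, max(5.625, 0) = 5.625, max(-35.81, 0) = 0
Node u (S = 112.5): V_u = e^(−0.02)·[0.2618·78.7500 + 0.7382·5.6250] = 24.2821
Node d (S = 63.75): V_d = e^(−0.02)·[0.2618·5.6250 + 0.7382·0.0000] = 1.4437
Node 0 (S = 75): V_0 = e^(−0.02)·[0.2618·24.2821 + 0.7382·1.4437] = 7.2769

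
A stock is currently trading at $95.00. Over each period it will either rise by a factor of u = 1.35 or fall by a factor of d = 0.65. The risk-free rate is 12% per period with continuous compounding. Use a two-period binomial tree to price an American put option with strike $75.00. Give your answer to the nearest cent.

Risk-neutral probability p = (e^0.12 − 0.65)/(1.35 − 0.65) = 0.4775/0.7000 = 0.6821
Terminal stock prices: S_uu = 173.1, S_ud = 83.36, S_dd = 40.14
Terminal payoffs (K − S): max(-98.14, 0) = 0, max(-8.362, 0) = 0, max(34.86, 0) = 34.86
Node u (S = 128.2): continuation = e^(−0.12)·[0.6821·0.0000 + 0.3179·0.0000] = 0.0000; exercise value = 0.0000 ≤ continuation, so V_u = 0.0000
Node d (S = 61.75): continuation = e^(−0.12)·[0.6821·0.0000 + 0.3179·34.8625] = 9.8284; exercise value = 13.2500 > continuation, so V_d = 13.2500 (exercise)
Node 0 (S = 95): continuation = e^(−0.12)·[0.6821·0.0000 + 0.3179·13.2500] = 3.7354; exercise value = 0.0000 ≤ continuation, so V_0 = 3.7354

$3.74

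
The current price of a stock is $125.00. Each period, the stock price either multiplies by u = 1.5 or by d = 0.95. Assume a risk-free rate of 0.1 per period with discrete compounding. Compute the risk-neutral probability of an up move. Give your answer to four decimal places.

Risk-neutral probability p = (1 + 0.1 − 0.95)/(1.5 − 0.95) = 0.1500/0.5500 = 0.2727

p = 0.2727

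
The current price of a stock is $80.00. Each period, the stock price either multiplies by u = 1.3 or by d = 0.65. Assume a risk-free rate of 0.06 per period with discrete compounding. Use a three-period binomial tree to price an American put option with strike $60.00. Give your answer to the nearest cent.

Risk-neutral probability p = (1 + 0.06 − 0.65)/(1.3 − 0.65) = 0.4100/0.6500 = 0.6308
Terminal stock prices: S_uuu = 175.8, S_uud = 87.88, S_udd = 43.94, S_ddd = 21.97
Terminal payoffs (K − S): max(-115.8, 0) = 0, max(-27.88, 0) = 0, max(16.06, 0) = 16.06, max(38.03, 0) = 38.03
Node uu (S = 135.2): continuation = 1/1.06·[0.6308·0.0000 + 0.3692·0.0000] = 0.0000; exercise value = 0.0000 ≤ continuation, so V_uu = 0.0000
Node ud (S = 67.6): continuation = 1/1.06·[0.6308·0.0000 + 0.3692·16.0600] = 5.5942; exercise value = 0.0000 ≤ continuation, so V_ud = 5.5942
Node dd (S = 33.8): continuation = 1/1.06·[0.6308·16.0600 + 0.3692·38.0300] = 22.8038; exercise value = 26.2000 > continuation, so V_dd = 26.2000 (exercise)
Node u (S = 104): continuation = 1/1.06·[0.6308·0.0000 + 0.3692·5.5942] = 1.9486; exercise value = 0.0000 ≤ continuation, so V_u = 1.9486
Node d (S = 52): continuation = 1/1.06·[0.6308·5.5942 + 0.3692·26.2000] = 12.4552; exercise value = 8.0000 ≤ continuation, so V_d = 12.4552
Node 0 (S = 80): continuation = 1/1.06·[0.6308·1.9486 + 0.3692·12.4552] = 5.4981; exercise value = 0.0000 ≤ continuation, so V_0 = 5.4981

$5.50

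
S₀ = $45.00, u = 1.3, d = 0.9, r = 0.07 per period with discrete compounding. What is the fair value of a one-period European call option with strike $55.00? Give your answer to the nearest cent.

$1.39

Risk-neutral probability p = (1 + 0.07 − 0.9)/(1.3 − 0.9) = 0.1700/0.4000 = 0.4250
Terminal stock prices: S_u = 58.5, S_d = 40.5
Terminal payoffs (S − K): max(3.5, 0) = 3.5, max(-14.5, 0) = 0
Node 0 (S = 45): V_0 = 1/1.07·[0.4250·3.5000 + 0.5750·0.0000] = 1.3902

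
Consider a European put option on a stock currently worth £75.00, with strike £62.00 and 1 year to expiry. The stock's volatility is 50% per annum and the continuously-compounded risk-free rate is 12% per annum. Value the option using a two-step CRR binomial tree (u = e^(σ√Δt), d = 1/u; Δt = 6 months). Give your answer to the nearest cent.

CRR parameters: u = e^(σ√Δt) = e^(0.5·√0.5) = 1.4241, d = 1/u = 0.7022
Per-period rate: rΔt = 0.12·0.5 = 0.06, so R = e^0.06 = 1.0618
Risk-neutral probability p = (e^0.06 − 0.7022)/(1.4241 − 0.7022) = 0.3596/0.7219 = 0.4982
Terminal stock prices: S_uu = 152.1, S_ud = 75, S_dd = 36.98
Terminal payoffs (K − S): max(-90.11, 0) = 0, max(-13, 0) = 0, max(25.02, 0) = 25.02
Node u (S = 106.8): V_u = e^(−0.06)·[0.4982·0.0000 + 0.5018·0.0000] = 0.0000
Node d (S = 52.66): V_d = e^(−0.06)·[0.4982·0.0000 + 0.5018·25.0198] = 11.8244
Node 0 (S = 75): V_0 = e^(−0.06)·[0.4982·0.0000 + 0.5018·11.8244] = 5.5882

£5.59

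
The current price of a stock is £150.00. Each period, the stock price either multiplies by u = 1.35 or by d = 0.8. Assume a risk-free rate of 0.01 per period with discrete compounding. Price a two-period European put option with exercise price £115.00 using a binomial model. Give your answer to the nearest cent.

Risk-neutral probability p = (1 + 0.01 − 0.8)/(1.35 − 0.8) = 0.2100/0.5500 = 0.3818
Terminal stock prices: S_uu = 273.4, S_ud = 162, S_dd = 96
Terminal payoffs (K − S): max(-158.4, 0) = 0, max(-47, 0) = 0, max(19, 0) = 19
Node u (S = 202.5): V_u = 1/1.01·[0.3818·0.0000 + 0.6182·0.0000] = 0.0000
Node d (S = 120): V_d = 1/1.01·[0.3818·0.0000 + 0.6182·19.0000] = 11.6292
Node 0 (S = 150): V_0 = 1/1.01·[0.3818·0.0000 + 0.6182·11.6292] = 7.1178

£7.12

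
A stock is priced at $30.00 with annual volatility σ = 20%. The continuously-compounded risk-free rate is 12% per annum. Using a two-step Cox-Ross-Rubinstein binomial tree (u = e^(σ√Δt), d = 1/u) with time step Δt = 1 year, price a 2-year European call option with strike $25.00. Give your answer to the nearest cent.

$10.54

CRR parameters: u = e^(σ√Δt) = e^(0.2·√1) = 1.2214, d = 1/u = 0.8187
Per-period rate: rΔt = 0.12·1 = 0.12, so R = e^0.12 = 1.1275
Risk-neutral probability p = (e^0.12 − 0.8187)/(1.2214 − 0.8187) = 0.3088/0.4027 = 0.7668
Terminal stock prices: S_uu = 44.75, S_ud = 30, S_dd = 20.11
Terminal payoffs (S − K): max(19.75, 0) = 19.75, max(5, 0) = 5, max(-4.89, 0) = 0
Node u (S = 36.64): V_u = e^(−0.12)·[0.7668·19.7547 + 0.2332·5.0000] = 14.4691
Node d (S = 24.56): V_d = e^(−0.12)·[0.7668·5.0000 + 0.2332·0.0000] = 3.4004
Node 0 (S = 30): V_0 = e^(−0.12)·[0.7668·14.4691 + 0.2332·3.4004] = 10.5435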